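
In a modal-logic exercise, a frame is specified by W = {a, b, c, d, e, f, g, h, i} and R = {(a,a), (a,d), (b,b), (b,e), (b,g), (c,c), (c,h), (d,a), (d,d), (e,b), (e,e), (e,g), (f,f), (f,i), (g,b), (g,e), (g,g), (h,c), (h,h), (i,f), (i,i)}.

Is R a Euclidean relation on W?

Yes

Euclidean: yes — any two successors of a common world are R-related.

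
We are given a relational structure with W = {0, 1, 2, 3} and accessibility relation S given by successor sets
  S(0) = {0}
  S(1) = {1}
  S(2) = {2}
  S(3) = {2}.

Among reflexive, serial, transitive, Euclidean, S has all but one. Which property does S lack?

reflexive

Reflexive: no — 3 is not related to itself.
Serial: yes — every world has a successor (e.g. 0 S 0).
Transitive: yes — every two-step S-path is closed by a direct edge.
Euclidean: yes — any two successors of a common world are S-related.
Only reflexive fails.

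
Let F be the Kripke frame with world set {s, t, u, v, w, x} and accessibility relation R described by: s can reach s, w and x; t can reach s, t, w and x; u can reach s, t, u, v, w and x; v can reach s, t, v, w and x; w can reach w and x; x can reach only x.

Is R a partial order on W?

Reflexive: yes — every world is R-related to itself.
Transitive: yes — every two-step R-path is closed by a direct edge.
Antisymmetric: yes — no distinct pair is related both ways.
So R is a partial order.

Yes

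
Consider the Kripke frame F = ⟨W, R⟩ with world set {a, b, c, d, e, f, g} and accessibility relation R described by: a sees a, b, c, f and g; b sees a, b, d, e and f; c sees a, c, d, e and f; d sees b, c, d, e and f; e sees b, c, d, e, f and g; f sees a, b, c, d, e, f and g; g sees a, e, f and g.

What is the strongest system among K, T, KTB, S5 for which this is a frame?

Reflexive (axiom T): yes — every world is R-related to itself.
Symmetric (axiom B): yes — every pair in R has its reverse in R.
Euclidean (axiom 5): no — a R b and a R c, but not b R c.
So F validates K, T, KTB; S5 would additionally require R to be Euclidean. The strongest is KTB.

KTB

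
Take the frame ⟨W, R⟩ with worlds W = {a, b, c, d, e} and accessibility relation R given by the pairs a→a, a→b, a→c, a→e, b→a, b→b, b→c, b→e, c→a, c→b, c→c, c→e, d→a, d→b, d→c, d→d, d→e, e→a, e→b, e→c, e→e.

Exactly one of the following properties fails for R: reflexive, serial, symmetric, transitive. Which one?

Reflexive: yes — every world is R-related to itself.
Serial: yes — every world has a successor (e.g. a R a).
Symmetric: no — d R a but not a R d.
Transitive: yes — every two-step R-path is closed by a direct edge.
Only symmetric fails.

symmetric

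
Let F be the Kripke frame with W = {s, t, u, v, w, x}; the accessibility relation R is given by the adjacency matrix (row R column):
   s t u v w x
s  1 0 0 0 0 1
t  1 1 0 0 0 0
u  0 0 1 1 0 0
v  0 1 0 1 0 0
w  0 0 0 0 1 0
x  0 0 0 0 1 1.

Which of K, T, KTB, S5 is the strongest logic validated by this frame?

Reflexive (axiom T): yes — every world is R-related to itself.
Symmetric (axiom B): no — s R x but not x R s.
Euclidean (axiom 5): no — s R x and s R s, but not x R s.
So F validates K, T; KTB would additionally require R to be symmetric. The strongest is T.

T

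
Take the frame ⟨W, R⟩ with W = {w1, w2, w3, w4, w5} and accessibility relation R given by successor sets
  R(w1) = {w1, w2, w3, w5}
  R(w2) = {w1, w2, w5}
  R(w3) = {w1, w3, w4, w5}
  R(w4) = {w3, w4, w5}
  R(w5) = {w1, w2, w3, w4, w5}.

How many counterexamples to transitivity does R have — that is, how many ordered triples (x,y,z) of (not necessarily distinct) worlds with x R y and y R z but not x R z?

10

Enumerating: (w1,w3,w4), (w1,w5,w4), (w2,w1,w3), (w2,w5,w3), (w2,w5,w4), (w3,w1,w2), (w3,w5,w2), (w4,w3,w1), (w4,w5,w1), (w4,w5,w2).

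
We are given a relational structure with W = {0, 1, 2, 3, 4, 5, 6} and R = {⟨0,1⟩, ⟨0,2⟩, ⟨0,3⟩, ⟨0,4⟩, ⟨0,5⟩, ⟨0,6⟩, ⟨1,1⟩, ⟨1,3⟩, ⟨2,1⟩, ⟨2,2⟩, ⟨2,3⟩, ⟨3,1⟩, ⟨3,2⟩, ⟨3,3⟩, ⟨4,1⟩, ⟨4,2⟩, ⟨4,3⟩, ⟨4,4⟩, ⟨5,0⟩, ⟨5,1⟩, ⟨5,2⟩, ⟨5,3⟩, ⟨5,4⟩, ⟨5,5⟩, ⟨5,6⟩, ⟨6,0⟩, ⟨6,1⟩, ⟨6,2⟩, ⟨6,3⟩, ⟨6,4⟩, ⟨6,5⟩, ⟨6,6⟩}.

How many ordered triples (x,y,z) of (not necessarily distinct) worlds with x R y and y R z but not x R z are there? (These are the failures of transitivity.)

Enumerating: (0,5,0), (0,6,0), (1,3,2).

3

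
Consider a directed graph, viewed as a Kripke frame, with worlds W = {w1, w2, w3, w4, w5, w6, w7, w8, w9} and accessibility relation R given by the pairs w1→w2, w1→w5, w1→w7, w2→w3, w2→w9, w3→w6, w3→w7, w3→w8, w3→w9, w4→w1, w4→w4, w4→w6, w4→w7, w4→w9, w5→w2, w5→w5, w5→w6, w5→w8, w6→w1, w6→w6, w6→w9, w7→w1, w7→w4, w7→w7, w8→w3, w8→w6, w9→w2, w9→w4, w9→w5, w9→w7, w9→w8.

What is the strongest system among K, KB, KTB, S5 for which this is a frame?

Symmetric (axiom B): no — w1 R w2 but not w2 R w1.
Reflexive (axiom T): no — w1 is not related to itself.
Euclidean (axiom 5): no — w1 R w2 and w1 R w5, but not w2 R w5.
So F validates K; KB would additionally require R to be symmetric. The strongest is K.

K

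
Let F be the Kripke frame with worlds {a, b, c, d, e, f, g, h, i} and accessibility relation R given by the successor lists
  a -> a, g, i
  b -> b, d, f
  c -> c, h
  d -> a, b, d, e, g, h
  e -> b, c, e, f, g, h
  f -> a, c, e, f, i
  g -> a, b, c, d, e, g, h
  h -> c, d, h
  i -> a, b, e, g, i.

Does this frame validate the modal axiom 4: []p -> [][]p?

No

By correspondence theory, 4 is valid on a frame iff R is transitive.
Transitive: no — a R g and g R b, but not a R b.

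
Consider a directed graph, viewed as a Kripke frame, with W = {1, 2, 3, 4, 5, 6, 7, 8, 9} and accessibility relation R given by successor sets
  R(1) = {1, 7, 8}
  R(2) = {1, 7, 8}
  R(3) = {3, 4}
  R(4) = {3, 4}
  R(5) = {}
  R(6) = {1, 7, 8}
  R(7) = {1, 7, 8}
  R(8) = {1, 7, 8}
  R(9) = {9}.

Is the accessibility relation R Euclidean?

Euclidean: yes — any two successors of a common world are R-related.

Yes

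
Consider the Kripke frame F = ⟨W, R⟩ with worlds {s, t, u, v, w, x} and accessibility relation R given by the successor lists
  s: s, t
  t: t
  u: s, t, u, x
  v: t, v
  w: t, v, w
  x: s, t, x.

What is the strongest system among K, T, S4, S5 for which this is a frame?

S4

Reflexive (axiom T): yes — every world is R-related to itself.
Transitive (axiom 4): yes — every two-step R-path is closed by a direct edge.
Euclidean (axiom 5): no — u R s and u R x, but not s R x.
So F validates K, T, S4; S5 would additionally require R to be Euclidean. The strongest is S4.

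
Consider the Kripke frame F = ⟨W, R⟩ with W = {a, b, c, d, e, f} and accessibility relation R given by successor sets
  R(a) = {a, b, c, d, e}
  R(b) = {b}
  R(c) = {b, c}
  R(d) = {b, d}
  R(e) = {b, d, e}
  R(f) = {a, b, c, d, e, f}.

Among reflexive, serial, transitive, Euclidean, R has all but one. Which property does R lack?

Euclidean

Reflexive: yes — every world is R-related to itself.
Serial: yes — every world has a successor (e.g. a R a).
Transitive: yes — every two-step R-path is closed by a direct edge.
Euclidean: no — a R b and a R c, but not b R c.
Only Euclidean fails.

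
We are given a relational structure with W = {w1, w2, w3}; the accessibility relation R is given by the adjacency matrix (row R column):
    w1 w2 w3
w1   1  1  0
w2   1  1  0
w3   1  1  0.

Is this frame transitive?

Transitive: yes — every two-step R-path is closed by a direct edge.

Yes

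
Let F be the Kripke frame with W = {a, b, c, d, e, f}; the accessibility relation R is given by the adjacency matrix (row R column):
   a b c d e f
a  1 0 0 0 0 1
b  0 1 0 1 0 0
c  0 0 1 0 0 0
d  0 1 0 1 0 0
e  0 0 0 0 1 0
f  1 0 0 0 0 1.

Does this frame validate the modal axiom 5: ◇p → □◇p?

Yes

By correspondence theory, 5 is valid on a frame iff R is Euclidean.
Euclidean: yes — any two successors of a common world are R-related.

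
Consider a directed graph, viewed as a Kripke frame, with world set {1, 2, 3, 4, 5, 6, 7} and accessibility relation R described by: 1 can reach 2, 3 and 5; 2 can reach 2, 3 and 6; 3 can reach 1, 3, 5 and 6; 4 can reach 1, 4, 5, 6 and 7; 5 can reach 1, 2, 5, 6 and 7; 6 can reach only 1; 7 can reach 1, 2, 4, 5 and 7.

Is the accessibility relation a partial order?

Reflexive: no — 1 is not related to itself.
Transitive: no — 1 R 2 and 2 R 6, but not 1 R 6.
Antisymmetric: no — 1 R 3 and 3 R 1 with 1 ≠ 3.
So R is not a partial order.

No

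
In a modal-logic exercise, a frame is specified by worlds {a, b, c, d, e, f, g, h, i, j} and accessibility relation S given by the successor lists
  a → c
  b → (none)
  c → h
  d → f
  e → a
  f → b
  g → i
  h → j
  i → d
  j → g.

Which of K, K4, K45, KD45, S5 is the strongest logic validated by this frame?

K

Transitive (axiom 4): no — a S c and c S h, but not a S h.
Euclidean (axiom 5): no — a S c and a S c, but not c S c.
Serial (axiom D): no — b has no S-successor.
Reflexive (axiom T): no — a is not related to itself.
So F validates K; K4 would additionally require S to be transitive. The strongest is K.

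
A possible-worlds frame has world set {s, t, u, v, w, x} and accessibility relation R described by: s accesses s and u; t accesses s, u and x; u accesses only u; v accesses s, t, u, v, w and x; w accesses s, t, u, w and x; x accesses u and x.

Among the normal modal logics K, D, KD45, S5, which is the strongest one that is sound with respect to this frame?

D

Serial (axiom D): yes — every world has a successor (e.g. s R s).
Euclidean (axiom 5): no — t R s and t R x, but not s R x.
Transitive (axiom 4): yes — every two-step R-path is closed by a direct edge.
Reflexive (axiom T): no — t is not related to itself.
So F validates K, D; KD45 would additionally require R to be Euclidean. The strongest is D.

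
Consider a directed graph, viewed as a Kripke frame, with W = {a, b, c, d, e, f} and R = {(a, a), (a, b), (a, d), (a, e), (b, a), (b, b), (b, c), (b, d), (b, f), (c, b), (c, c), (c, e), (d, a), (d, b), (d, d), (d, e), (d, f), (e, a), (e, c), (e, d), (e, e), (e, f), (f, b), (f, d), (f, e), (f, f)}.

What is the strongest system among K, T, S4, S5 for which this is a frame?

Reflexive (axiom T): yes — every world is R-related to itself.
Transitive (axiom 4): no — a R b and b R c, but not a R c.
Euclidean (axiom 5): no — a R b and a R e, but not b R e.
So F validates K, T; S4 would additionally require R to be transitive. The strongest is T.

T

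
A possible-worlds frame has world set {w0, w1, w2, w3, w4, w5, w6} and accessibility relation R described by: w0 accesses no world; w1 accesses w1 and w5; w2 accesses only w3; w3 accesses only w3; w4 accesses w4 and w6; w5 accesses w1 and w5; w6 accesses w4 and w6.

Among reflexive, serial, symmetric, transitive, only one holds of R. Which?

Reflexive: no — w0 is not related to itself.
Serial: no — w0 has no R-successor.
Symmetric: no — w2 R w3 but not w3 R w2.
Transitive: yes — every two-step R-path is closed by a direct edge.
Only transitive holds.

transitive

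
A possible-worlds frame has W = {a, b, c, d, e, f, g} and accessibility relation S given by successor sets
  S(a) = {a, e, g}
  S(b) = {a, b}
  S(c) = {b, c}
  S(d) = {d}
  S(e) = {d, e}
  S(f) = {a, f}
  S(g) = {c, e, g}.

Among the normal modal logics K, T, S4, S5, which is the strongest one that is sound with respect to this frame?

Reflexive (axiom T): yes — every world is S-related to itself.
Transitive (axiom 4): no — a S e and e S d, but not a S d.
Euclidean (axiom 5): no — a S e and a S g, but not e S g.
So F validates K, T; S4 would additionally require S to be transitive. The strongest is T.

T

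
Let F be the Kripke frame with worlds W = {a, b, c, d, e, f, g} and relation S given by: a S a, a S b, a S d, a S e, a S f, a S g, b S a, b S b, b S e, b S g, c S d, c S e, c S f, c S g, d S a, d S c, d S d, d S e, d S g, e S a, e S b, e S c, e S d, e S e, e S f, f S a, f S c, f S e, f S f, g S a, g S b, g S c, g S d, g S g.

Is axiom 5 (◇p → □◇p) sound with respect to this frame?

Axiom 5 corresponds to the accessibility relation being Euclidean.
Euclidean: no — a S b and a S d, but not b S d.

No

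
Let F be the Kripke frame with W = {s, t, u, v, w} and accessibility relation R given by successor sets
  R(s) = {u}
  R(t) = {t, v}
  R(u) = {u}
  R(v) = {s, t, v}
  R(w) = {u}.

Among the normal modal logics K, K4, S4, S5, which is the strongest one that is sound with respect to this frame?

Transitive (axiom 4): no — t R v and v R s, but not t R s.
Reflexive (axiom T): no — s is not related to itself.
Euclidean (axiom 5): no — v R s and v R t, but not s R t.
So F validates K; K4 would additionally require R to be transitive. The strongest is K.

K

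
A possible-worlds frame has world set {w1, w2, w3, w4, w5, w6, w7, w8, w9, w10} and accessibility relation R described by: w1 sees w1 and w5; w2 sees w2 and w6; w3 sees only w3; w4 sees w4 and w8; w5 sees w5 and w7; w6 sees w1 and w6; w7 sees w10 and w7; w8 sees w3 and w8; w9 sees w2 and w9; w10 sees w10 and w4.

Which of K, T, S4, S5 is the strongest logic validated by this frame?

Reflexive (axiom T): yes — every world is R-related to itself.
Transitive (axiom 4): no — w1 R w5 and w5 R w7, but not w1 R w7.
Euclidean (axiom 5): no — w1 R w5 and w1 R w1, but not w5 R w1.
So F validates K, T; S4 would additionally require R to be transitive. The strongest is T.

T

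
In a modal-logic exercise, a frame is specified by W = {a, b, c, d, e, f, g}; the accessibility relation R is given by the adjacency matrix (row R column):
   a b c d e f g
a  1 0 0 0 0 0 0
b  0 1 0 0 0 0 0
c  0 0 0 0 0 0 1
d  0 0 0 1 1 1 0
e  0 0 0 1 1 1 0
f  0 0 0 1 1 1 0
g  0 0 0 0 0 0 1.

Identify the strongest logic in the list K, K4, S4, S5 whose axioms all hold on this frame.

Transitive (axiom 4): yes — every two-step R-path is closed by a direct edge.
Reflexive (axiom T): no — c is not related to itself.
Euclidean (axiom 5): yes — any two successors of a common world are R-related.
So F validates K, K4; S4 would additionally require R to be reflexive. The strongest is K4.

K4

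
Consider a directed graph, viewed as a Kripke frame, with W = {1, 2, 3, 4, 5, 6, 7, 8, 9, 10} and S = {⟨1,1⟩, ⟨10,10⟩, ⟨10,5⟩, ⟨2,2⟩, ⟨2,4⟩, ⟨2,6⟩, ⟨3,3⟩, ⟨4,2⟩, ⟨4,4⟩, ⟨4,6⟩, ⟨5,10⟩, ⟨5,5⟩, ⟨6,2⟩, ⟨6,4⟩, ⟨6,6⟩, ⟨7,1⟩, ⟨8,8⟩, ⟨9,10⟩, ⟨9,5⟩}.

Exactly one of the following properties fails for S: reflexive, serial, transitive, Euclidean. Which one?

Reflexive: no — 7 is not related to itself.
Serial: yes — every world has a successor (e.g. 1 S 1).
Transitive: yes — every two-step S-path is closed by a direct edge.
Euclidean: yes — any two successors of a common world are S-related.
Only reflexive fails.

reflexive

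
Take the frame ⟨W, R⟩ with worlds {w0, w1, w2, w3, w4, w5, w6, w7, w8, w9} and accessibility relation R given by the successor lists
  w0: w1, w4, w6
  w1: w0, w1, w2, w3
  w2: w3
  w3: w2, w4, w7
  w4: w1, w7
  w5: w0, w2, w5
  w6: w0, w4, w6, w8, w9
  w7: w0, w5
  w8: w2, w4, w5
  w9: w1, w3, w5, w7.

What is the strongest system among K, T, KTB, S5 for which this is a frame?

K

Reflexive (axiom T): no — w0 is not related to itself.
Symmetric (axiom B): no — w0 R w4 but not w4 R w0.
Euclidean (axiom 5): no — w0 R w1 and w0 R w4, but not w1 R w4.
So F validates K; T would additionally require R to be reflexive. The strongest is K.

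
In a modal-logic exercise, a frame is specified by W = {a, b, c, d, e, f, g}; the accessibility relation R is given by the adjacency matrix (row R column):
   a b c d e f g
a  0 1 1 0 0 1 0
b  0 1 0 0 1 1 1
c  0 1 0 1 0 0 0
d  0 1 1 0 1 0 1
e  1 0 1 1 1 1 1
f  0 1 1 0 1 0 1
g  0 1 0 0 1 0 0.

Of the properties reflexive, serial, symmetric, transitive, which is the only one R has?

serial

Reflexive: no — a is not related to itself.
Serial: yes — every world has a successor (e.g. a R b).
Symmetric: no — a R b but not b R a.
Transitive: no — a R b and b R e, but not a R e.
Only serial holds.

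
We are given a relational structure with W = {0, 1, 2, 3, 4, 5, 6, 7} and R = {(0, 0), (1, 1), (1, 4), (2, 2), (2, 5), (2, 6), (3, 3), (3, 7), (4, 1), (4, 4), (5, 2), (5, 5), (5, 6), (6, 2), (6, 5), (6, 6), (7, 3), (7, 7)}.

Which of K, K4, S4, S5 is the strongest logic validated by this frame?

S5

Transitive (axiom 4): yes — every two-step R-path is closed by a direct edge.
Reflexive (axiom T): yes — every world is R-related to itself.
Euclidean (axiom 5): yes — any two successors of a common world are R-related.
So F validates K, K4, S4, S5. The strongest is S5.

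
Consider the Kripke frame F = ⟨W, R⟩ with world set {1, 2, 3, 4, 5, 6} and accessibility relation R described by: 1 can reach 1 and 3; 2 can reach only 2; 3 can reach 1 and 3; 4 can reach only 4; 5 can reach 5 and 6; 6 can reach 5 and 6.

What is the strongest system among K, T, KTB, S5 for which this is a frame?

S5

Reflexive (axiom T): yes — every world is R-related to itself.
Symmetric (axiom B): yes — every pair in R has its reverse in R.
Euclidean (axiom 5): yes — any two successors of a common world are R-related.
So F validates K, T, KTB, S5. The strongest is S5.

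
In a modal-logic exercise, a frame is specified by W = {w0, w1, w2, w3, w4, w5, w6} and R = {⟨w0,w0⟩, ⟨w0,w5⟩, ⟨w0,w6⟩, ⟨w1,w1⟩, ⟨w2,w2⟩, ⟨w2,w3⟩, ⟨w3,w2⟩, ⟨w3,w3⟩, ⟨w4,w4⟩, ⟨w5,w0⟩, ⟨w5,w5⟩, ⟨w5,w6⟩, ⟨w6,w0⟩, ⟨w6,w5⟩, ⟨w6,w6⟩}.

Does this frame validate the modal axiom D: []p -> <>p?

The schema D characterises exactly the serial frames.
Serial: yes — every world has a successor (e.g. w0 R w0).

Yes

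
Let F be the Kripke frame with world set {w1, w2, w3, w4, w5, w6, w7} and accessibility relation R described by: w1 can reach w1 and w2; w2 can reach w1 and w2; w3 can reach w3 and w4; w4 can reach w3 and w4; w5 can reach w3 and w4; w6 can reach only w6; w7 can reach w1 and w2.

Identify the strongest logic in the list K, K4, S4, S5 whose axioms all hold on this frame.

K4

Transitive (axiom 4): yes — every two-step R-path is closed by a direct edge.
Reflexive (axiom T): no — w5 is not related to itself.
Euclidean (axiom 5): yes — any two successors of a common world are R-related.
So F validates K, K4; S4 would additionally require R to be reflexive. The strongest is K4.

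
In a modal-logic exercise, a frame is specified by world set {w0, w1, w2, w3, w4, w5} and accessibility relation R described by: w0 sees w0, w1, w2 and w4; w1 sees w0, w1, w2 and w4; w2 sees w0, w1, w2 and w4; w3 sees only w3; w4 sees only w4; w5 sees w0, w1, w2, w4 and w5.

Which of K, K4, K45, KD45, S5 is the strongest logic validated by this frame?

K4

Transitive (axiom 4): yes — every two-step R-path is closed by a direct edge.
Euclidean (axiom 5): no — w0 R w4 and w0 R w1, but not w4 R w1.
Serial (axiom D): yes — every world has a successor (e.g. w0 R w0).
Reflexive (axiom T): yes — every world is R-related to itself.
So F validates K, K4; K45 would additionally require R to be Euclidean. The strongest is K4.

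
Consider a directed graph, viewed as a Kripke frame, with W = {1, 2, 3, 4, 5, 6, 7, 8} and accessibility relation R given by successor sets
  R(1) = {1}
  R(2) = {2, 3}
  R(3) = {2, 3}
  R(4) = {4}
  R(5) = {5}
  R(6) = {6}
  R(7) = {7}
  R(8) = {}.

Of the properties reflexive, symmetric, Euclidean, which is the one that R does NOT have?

Reflexive: no — 8 is not related to itself.
Symmetric: yes — every pair in R has its reverse in R.
Euclidean: yes — any two successors of a common world are R-related.
Only reflexive fails.

reflexive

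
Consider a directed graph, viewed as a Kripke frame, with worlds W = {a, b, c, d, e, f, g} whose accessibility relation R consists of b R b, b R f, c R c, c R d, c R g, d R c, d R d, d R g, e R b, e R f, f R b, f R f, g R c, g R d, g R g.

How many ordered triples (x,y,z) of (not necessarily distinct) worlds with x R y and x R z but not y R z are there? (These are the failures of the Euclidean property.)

0

R is Euclidean; there are no such tuples.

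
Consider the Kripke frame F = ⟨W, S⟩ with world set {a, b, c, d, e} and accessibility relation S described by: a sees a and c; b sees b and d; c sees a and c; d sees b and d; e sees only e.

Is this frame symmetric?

Symmetric: yes — every pair in S has its reverse in S.

Yes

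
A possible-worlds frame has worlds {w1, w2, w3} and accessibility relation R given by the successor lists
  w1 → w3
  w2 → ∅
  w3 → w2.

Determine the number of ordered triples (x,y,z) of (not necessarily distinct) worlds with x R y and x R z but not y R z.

2

Enumerating: (w1,w3,w3), (w3,w2,w2).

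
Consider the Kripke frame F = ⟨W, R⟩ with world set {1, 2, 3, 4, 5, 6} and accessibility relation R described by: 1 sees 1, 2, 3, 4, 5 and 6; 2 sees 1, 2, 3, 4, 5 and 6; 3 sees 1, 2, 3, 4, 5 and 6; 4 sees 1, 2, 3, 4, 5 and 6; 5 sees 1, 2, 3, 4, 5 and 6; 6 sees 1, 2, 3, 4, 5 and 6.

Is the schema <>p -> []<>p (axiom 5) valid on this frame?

Yes

By correspondence theory, 5 is valid on a frame iff R is Euclidean.
Euclidean: yes — any two successors of a common world are R-related.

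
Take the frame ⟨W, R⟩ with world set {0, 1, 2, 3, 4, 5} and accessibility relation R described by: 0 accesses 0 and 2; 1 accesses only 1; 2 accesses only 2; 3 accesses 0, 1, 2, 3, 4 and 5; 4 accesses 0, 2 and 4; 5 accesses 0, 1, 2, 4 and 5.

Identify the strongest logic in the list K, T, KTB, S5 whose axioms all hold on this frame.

T

Reflexive (axiom T): yes — every world is R-related to itself.
Symmetric (axiom B): no — 0 R 2 but not 2 R 0.
Euclidean (axiom 5): no — 3 R 0 and 3 R 1, but not 0 R 1.
So F validates K, T; KTB would additionally require R to be symmetric. The strongest is T.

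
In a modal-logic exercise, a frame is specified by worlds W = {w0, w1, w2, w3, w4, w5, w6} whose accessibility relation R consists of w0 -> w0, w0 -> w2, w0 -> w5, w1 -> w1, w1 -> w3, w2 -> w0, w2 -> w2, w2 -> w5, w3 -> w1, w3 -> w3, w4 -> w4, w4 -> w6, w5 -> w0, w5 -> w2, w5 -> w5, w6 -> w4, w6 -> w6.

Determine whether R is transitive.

Transitive: yes — every two-step R-path is closed by a direct edge.

Yes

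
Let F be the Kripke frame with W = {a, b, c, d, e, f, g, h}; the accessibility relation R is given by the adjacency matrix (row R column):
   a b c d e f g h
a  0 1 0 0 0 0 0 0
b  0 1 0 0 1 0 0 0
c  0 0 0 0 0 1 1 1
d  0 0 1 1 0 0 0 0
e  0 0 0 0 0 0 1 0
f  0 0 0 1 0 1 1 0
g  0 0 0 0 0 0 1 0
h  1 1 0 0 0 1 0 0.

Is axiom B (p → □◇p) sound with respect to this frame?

By correspondence theory, B is valid on a frame iff R is symmetric.
Symmetric: no — a R b but not b R a.

No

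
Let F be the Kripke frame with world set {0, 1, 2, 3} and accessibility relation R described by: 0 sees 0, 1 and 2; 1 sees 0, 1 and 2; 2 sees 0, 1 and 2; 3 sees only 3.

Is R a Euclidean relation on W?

Euclidean: yes — any two successors of a common world are R-related.

Yes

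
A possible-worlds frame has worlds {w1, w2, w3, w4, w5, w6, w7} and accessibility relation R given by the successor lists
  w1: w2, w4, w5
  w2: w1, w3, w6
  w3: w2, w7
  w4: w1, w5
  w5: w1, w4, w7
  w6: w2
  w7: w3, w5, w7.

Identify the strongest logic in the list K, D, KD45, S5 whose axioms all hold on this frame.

Serial (axiom D): yes — every world has a successor (e.g. w1 R w2).
Euclidean (axiom 5): no — w1 R w2 and w1 R w4, but not w2 R w4.
Transitive (axiom 4): no — w1 R w2 and w2 R w3, but not w1 R w3.
Reflexive (axiom T): no — w1 is not related to itself.
So F validates K, D; KD45 would additionally require R to be Euclidean and transitive. The strongest is D.

D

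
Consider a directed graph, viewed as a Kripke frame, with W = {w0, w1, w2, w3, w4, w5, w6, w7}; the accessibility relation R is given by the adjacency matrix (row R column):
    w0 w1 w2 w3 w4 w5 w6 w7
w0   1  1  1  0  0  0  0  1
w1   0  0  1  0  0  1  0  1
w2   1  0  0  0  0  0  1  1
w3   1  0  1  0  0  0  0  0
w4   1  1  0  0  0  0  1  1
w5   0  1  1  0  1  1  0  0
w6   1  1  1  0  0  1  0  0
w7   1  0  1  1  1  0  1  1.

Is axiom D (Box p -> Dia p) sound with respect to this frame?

By correspondence theory, D is valid on a frame iff R is serial.
Serial: yes — every world has a successor (e.g. w0 R w0).

Yes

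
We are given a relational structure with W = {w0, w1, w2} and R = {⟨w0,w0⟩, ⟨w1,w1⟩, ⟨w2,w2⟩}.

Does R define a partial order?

Yes

Reflexive: yes — every world is R-related to itself.
Transitive: yes — every two-step R-path is closed by a direct edge.
Antisymmetric: yes — no distinct pair is related both ways.
So R is a partial order.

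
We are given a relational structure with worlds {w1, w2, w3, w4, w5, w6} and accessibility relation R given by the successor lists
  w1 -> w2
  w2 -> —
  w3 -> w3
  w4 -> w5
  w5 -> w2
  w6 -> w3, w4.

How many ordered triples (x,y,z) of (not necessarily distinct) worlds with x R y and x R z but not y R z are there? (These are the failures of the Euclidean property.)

6

Enumerating: (w1,w2,w2), (w4,w5,w5), (w5,w2,w2), (w6,w3,w4), (w6,w4,w3), (w6,w4,w4).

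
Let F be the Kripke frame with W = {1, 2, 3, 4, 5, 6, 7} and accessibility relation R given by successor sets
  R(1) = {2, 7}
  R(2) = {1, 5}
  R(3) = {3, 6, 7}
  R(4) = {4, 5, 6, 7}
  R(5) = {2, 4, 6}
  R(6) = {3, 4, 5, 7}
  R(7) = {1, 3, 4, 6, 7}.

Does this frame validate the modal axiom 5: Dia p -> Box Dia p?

No

Axiom 5 corresponds to the accessibility relation being Euclidean.
Euclidean: no — 1 R 2 and 1 R 7, but not 2 R 7.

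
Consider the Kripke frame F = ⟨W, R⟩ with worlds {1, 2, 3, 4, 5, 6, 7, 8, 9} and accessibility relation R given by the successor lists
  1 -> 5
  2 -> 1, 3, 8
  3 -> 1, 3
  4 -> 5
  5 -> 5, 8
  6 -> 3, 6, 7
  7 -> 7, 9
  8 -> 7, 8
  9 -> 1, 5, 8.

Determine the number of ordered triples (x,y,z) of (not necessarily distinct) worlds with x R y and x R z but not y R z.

Enumerating: (2,1,1), (2,1,3), (2,1,8), (2,3,8), (2,8,1), (2,8,3), (3,1,1), (3,1,3), (5,8,5), (6,3,6), (6,3,7), (6,7,3), … and 9 more.
Total: 21.

21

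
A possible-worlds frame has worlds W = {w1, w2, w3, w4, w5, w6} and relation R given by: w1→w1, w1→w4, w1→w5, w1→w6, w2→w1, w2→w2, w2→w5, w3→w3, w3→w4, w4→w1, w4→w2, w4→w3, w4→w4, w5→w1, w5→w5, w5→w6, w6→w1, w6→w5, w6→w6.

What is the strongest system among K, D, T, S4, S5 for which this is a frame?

T

Serial (axiom D): yes — every world has a successor (e.g. w1 R w1).
Reflexive (axiom T): yes — every world is R-related to itself.
Transitive (axiom 4): no — w1 R w4 and w4 R w2, but not w1 R w2.
Euclidean (axiom 5): no — w1 R w4 and w1 R w5, but not w4 R w5.
So F validates K, D, T; S4 would additionally require R to be transitive. The strongest is T.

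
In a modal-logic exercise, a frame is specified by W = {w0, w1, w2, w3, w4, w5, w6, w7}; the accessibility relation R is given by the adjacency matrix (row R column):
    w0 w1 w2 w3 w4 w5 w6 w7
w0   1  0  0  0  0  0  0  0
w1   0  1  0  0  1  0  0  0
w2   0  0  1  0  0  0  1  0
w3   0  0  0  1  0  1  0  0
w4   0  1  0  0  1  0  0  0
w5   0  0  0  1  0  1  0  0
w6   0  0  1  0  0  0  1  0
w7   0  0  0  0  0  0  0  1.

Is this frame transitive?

Yes

Transitive: yes — every two-step R-path is closed by a direct edge.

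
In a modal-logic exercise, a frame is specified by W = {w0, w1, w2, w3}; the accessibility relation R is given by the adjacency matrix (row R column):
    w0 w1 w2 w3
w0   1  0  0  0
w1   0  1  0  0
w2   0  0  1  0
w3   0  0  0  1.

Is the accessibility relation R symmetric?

Symmetric: yes — every pair in R has its reverse in R.

Yes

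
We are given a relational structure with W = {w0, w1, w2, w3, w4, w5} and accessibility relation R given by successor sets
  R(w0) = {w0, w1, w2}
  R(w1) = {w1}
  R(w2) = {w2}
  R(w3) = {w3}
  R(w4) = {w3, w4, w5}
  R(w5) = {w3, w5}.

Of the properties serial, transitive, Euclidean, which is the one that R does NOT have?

Euclidean

Serial: yes — every world has a successor (e.g. w0 R w0).
Transitive: yes — every two-step R-path is closed by a direct edge.
Euclidean: no — w0 R w1 and w0 R w2, but not w1 R w2.
Only Euclidean fails.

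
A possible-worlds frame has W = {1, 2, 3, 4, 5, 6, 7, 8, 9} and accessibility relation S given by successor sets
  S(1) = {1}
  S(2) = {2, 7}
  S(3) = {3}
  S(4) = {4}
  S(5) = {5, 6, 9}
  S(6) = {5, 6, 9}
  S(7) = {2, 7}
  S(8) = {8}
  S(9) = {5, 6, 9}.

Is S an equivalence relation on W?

Reflexive: yes — every world is S-related to itself.
Symmetric: yes — every pair in S has its reverse in S.
Transitive: yes — every two-step S-path is closed by a direct edge.
So S is an equivalence relation.

Yes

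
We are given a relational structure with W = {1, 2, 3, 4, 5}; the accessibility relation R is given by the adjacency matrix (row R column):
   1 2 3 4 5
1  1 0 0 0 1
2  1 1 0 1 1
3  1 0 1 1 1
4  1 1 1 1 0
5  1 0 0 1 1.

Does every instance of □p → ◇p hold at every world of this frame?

By correspondence theory, D is valid on a frame iff R is serial.
Serial: yes — every world has a successor (e.g. 1 R 1).

Yes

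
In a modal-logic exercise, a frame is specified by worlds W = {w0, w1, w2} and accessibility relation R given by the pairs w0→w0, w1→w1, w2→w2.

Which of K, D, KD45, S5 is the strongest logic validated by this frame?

S5

Serial (axiom D): yes — every world has a successor (e.g. w0 R w0).
Euclidean (axiom 5): yes — any two successors of a common world are R-related.
Transitive (axiom 4): yes — every two-step R-path is closed by a direct edge.
Reflexive (axiom T): yes — every world is R-related to itself.
So F validates K, D, KD45, S5. The strongest is S5.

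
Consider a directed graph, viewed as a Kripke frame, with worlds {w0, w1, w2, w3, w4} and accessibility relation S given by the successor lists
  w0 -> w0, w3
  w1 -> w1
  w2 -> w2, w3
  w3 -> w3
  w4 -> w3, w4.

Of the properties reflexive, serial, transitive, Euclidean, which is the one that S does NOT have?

Reflexive: yes — every world is S-related to itself.
Serial: yes — every world has a successor (e.g. w0 S w0).
Transitive: yes — every two-step S-path is closed by a direct edge.
Euclidean: no — w0 S w3 and w0 S w0, but not w3 S w0.
Only Euclidean fails.

Euclidean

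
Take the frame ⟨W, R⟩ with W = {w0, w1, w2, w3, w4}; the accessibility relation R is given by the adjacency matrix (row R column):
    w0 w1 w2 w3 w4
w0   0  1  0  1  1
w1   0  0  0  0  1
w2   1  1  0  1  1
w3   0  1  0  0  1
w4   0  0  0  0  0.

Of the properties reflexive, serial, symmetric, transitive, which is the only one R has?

transitive

Reflexive: no — w0 is not related to itself.
Serial: no — w4 has no R-successor.
Symmetric: no — w0 R w1 but not w1 R w0.
Transitive: yes — every two-step R-path is closed by a direct edge.
Only transitive holds.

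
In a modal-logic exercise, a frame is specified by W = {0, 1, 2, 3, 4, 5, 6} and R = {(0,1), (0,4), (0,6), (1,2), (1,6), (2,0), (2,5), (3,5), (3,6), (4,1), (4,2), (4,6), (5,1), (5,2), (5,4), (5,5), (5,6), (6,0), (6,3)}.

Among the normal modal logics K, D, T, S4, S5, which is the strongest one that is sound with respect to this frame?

Serial (axiom D): yes — every world has a successor (e.g. 0 R 1).
Reflexive (axiom T): no — 0 is not related to itself.
Transitive (axiom 4): no — 0 R 1 and 1 R 2, but not 0 R 2.
Euclidean (axiom 5): no — 0 R 1 and 0 R 4, but not 1 R 4.
So F validates K, D; T would additionally require R to be reflexive. The strongest is D.

D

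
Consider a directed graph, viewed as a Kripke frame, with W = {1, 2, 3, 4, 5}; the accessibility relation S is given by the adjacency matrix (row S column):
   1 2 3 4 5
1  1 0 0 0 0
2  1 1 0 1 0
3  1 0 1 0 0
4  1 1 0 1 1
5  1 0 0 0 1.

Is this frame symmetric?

Symmetric: no — 2 S 1 but not 1 S 2.

No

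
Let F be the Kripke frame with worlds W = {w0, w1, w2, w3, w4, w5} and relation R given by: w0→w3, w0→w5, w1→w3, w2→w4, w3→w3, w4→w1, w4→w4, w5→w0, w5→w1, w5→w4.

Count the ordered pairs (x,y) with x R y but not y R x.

Enumerating: (w0,w3), (w1,w3), (w2,w4), (w4,w1), (w5,w1), (w5,w4).

6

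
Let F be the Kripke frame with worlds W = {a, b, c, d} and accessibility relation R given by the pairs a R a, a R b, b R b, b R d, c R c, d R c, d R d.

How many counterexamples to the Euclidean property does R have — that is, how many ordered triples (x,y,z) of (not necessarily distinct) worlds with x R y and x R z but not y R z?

3

Enumerating: (a,b,a), (b,d,b), (d,c,d).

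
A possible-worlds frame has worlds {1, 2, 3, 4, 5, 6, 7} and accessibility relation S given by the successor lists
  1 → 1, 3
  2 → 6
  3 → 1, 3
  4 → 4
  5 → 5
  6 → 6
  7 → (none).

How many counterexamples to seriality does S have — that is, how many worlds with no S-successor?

Enumerating: 7.

1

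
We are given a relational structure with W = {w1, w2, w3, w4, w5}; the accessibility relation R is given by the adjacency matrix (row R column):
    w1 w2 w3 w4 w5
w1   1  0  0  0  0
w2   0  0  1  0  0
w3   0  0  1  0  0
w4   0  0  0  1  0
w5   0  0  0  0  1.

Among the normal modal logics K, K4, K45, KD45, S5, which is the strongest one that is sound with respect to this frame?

KD45

Transitive (axiom 4): yes — every two-step R-path is closed by a direct edge.
Euclidean (axiom 5): yes — any two successors of a common world are R-related.
Serial (axiom D): yes — every world has a successor (e.g. w1 R w1).
Reflexive (axiom T): no — w2 is not related to itself.
So F validates K, K4, K45, KD45; S5 would additionally require R to be reflexive. The strongest is KD45.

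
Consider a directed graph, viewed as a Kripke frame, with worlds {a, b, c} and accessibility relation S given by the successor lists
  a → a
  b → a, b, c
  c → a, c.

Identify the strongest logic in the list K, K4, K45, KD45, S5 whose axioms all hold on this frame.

K4

Transitive (axiom 4): yes — every two-step S-path is closed by a direct edge.
Euclidean (axiom 5): no — b S a and b S c, but not a S c.
Serial (axiom D): yes — every world has a successor (e.g. a S a).
Reflexive (axiom T): yes — every world is S-related to itself.
So F validates K, K4; K45 would additionally require S to be Euclidean. The strongest is K4.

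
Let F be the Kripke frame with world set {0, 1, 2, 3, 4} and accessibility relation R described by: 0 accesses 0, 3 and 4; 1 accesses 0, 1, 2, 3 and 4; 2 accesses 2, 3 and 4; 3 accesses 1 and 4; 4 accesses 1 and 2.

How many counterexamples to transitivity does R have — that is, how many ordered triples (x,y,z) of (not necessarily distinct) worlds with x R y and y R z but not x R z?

14

Enumerating: (0,3,1), (0,4,1), (0,4,2), (2,3,1), (2,4,1), (3,1,0), (3,1,2), (3,1,3), (3,4,2), (4,1,0), (4,1,3), (4,1,4), (4,2,3), (4,2,4).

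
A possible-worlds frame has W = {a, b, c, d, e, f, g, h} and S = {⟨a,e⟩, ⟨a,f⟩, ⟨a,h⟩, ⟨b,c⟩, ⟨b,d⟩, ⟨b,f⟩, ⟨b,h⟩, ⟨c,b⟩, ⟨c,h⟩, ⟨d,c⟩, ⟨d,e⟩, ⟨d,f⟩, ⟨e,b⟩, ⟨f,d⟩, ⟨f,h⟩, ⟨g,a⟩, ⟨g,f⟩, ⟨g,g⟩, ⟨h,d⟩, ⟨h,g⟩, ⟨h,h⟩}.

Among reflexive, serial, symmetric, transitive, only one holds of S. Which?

Reflexive: no — a is not related to itself.
Serial: yes — every world has a successor (e.g. a S e).
Symmetric: no — a S e but not e S a.
Transitive: no — a S e and e S b, but not a S b.
Only serial holds.

serial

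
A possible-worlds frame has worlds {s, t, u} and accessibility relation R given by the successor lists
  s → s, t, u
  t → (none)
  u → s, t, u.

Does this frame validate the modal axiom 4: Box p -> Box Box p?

Axiom 4 corresponds to the accessibility relation being transitive.
Transitive: yes — every two-step R-path is closed by a direct edge.

Yes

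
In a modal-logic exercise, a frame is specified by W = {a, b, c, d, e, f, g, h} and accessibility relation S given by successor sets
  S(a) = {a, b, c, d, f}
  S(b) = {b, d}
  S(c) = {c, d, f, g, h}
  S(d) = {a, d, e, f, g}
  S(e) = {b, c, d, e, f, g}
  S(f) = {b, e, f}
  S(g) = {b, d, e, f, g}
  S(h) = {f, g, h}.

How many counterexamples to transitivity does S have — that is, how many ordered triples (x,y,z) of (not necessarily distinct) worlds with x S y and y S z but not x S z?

Enumerating: (a,c,g), (a,c,h), (a,d,e), (a,d,g), (a,f,e), (b,d,a), (b,d,e), (b,d,f), (b,d,g), (c,d,a), (c,d,e), (c,f,b), … and 22 more.
Total: 34.

34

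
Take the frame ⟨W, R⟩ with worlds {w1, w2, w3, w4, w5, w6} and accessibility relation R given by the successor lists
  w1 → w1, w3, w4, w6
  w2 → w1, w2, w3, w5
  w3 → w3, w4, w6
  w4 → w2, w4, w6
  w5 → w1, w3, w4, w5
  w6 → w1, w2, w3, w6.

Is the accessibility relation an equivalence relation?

No

Reflexive: yes — every world is R-related to itself.
Symmetric: no — w1 R w3 but not w3 R w1.
Transitive: no — w1 R w4 and w4 R w2, but not w1 R w2.
So R is not an equivalence relation.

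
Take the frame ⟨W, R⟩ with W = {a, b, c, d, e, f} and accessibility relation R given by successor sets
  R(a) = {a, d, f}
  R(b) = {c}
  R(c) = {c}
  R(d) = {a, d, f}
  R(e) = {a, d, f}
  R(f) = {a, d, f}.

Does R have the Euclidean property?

Euclidean: yes — any two successors of a common world are R-related.

Yes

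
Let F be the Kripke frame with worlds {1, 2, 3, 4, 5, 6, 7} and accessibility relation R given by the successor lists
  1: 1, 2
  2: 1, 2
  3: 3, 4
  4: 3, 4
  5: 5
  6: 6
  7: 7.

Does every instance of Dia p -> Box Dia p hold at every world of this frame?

By correspondence theory, 5 is valid on a frame iff R is Euclidean.
Euclidean: yes — any two successors of a common world are R-related.

Yes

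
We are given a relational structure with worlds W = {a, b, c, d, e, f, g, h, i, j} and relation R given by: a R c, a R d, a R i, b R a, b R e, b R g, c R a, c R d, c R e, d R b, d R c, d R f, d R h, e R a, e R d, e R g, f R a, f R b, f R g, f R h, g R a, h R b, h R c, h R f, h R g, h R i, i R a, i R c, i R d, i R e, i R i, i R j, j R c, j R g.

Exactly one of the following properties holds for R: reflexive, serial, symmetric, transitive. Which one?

Reflexive: no — a is not related to itself.
Serial: yes — every world has a successor (e.g. a R c).
Symmetric: no — a R d but not d R a.
Transitive: no — a R c and c R e, but not a R e.
Only serial holds.

serial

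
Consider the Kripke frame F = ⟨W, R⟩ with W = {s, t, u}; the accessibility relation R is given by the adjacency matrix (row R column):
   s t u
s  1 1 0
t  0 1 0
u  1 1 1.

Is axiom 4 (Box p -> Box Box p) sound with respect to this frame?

Axiom 4 corresponds to the accessibility relation being transitive.
Transitive: yes — every two-step R-path is closed by a direct edge.

Yes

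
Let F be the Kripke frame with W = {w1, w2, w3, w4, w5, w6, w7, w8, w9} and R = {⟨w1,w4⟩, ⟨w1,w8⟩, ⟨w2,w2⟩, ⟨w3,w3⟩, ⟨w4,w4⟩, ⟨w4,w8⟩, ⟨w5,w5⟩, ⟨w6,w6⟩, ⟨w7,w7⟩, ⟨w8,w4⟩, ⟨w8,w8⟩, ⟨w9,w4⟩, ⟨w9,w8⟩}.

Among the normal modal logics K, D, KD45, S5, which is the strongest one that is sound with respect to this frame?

Serial (axiom D): yes — every world has a successor (e.g. w1 R w4).
Euclidean (axiom 5): yes — any two successors of a common world are R-related.
Transitive (axiom 4): yes — every two-step R-path is closed by a direct edge.
Reflexive (axiom T): no — w1 is not related to itself.
So F validates K, D, KD45; S5 would additionally require R to be reflexive. The strongest is KD45.

KD45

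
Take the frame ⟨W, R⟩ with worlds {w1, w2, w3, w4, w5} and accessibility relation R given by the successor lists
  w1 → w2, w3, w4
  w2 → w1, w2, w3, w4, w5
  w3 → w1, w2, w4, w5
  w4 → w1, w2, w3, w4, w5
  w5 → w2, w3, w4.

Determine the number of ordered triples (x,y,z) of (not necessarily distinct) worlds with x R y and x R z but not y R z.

16

Enumerating: (w1,w3,w3), (w2,w1,w1), (w2,w1,w5), (w2,w3,w3), (w2,w5,w1), (w2,w5,w5), (w3,w1,w1), (w3,w1,w5), (w3,w5,w1), (w3,w5,w5), (w4,w1,w1), (w4,w1,w5), (w4,w3,w3), (w4,w5,w1), (w4,w5,w5), (w5,w3,w3).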